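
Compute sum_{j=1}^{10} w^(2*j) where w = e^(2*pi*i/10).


Step 1: The sum sum_{j=1}^{n} w^(k*j) equals n if n | k, else 0.
Step 2: Here n = 10, k = 2
Step 3: Does n divide k? 10 | 2 -> False
Step 4: Sum = 0

0


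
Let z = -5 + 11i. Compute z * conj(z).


Step 1: conj(z) = -5 - 11i
Step 2: z * conj(z) = (-5)^2 + 11^2
Step 3: = 25 + 121 = 146

146


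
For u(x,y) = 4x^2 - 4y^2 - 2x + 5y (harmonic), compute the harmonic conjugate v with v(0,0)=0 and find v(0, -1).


Step 1: v_x = -u_y = 8y - 5
Step 2: v_y = u_x = 8x - 2
Step 3: v = 8xy - 5x - 2y + C
Step 4: v(0,0) = 0 => C = 0
Step 5: v(0, -1) = 2

2


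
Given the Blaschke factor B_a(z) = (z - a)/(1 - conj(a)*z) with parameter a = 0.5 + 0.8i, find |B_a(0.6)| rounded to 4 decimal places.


Step 1: Numerator z0 - a = 0.6 - (0.5 + 0.8i) = 0.1 - 0.8i
Step 2: Denominator 1 - conj(a)*z0 = 1 - (0.5 - 0.8i)*0.6 = 0.7 + 0.48i
Step 3: |z0 - a|^2 = 0.1^2 + (-0.8)^2 = 0.65; |1 - conj(a)*z0|^2 = 0.7^2 + 0.48^2 = 0.7204
Step 4: |B_a(0.6)| = sqrt(0.65 / 0.7204) = sqrt(0.902277)
Step 5: = 0.9499

0.9499


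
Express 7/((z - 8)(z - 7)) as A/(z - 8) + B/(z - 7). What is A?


Step 1: Multiply both sides by (z - 8) and set z = 8
Step 2: A = 7 / (8 - 7)
Step 3: A = 7 / 1
Step 4: A = 7

7


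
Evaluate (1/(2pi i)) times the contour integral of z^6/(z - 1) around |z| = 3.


Step 1: f(z) = z^6, a = 1 is inside |z| = 3
Step 2: By Cauchy integral formula: (1/(2pi*i)) * integral = f(a)
Step 3: f(1) = 1^6 = 1

1


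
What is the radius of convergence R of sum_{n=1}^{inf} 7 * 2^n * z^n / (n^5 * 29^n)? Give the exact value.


Step 1: General term a_n = 7 * 2^n / (n^5 * 29^n)
Step 2: By the root test, |a_n|^(1/n) = 7^(1/n) * 2 / (n^(5/n) * 29) -> 2/29 as n -> infinity (since 7^(1/n) -> 1 and n^(5/n) -> 1)
Step 3: R = 1/lim|a_n|^(1/n) = 29/2

29/2


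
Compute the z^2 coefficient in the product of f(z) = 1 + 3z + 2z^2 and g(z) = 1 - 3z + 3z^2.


Step 1: z^2 term in f*g comes from: (1)*(3z^2) + (3z)*(-3z) + (2z^2)*(1)
Step 2: = 3 - 9 + 2
Step 3: = -4

-4


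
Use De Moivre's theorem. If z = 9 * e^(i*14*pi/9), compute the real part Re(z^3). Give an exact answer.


Step 1: By De Moivre's theorem, z^3 = 9^3 * e^(i*3*14*pi/9) = 729 * (cos(14*pi/3) + i*sin(14*pi/3))
Step 2: |z|^3 = 9^3 = 729
Step 3: Reduce the angle mod 2*pi: 14*pi/3 - 4*pi = 2*pi/3
Step 4: cos(2*pi/3) = -1/2
Step 5: Re(z^3) = 729 * (-1/2) = -729/2

-729/2


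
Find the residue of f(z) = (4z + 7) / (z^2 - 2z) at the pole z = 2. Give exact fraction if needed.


Step 1: Q(z) = z^2 - 2z = (z - 2)(z)
Step 2: Q'(z) = 2z - 2
Step 3: Q'(2) = 2, P(2) = 15
Step 4: Res = P(2)/Q'(2) = 15/2 = 15/2

15/2


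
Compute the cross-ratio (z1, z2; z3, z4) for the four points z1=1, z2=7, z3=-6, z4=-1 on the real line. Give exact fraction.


Step 1: (z1-z3)(z2-z4) = 7 * 8 = 56
Step 2: (z1-z4)(z2-z3) = 2 * 13 = 26
Step 3: Cross-ratio = 56/26 = 28/13

28/13


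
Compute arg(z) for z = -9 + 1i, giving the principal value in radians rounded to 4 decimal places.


Step 1: z = -9 + 1i
Step 2: arg(z) = atan2(1, -9)
Step 3: arg(z) = 3.0309

3.0309


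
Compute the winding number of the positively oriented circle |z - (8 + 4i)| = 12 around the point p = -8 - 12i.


Step 1: Center c = (8, 4), radius = 12
Step 2: |p - c|^2 = (-16)^2 + (-16)^2 = 512
Step 3: r^2 = 144
Step 4: |p-c| > r so winding number = 0

0


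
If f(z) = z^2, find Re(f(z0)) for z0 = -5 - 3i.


Step 1: z0 = -5 - 3i
Step 2: z0^2 = (-5)^2 - (-3)^2 + 30i
Step 3: real part = 25 - 9 = 16

16


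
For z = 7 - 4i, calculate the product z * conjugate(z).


Step 1: conj(z) = 7 + 4i
Step 2: z * conj(z) = 7^2 + (-4)^2
Step 3: = 49 + 16 = 65

65


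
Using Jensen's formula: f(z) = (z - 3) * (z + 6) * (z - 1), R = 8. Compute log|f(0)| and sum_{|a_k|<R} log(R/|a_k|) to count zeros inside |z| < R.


Jensen's formula: (1/2pi)*integral log|f(Re^it)|dt = log|f(0)| + sum_{|a_k|<R} log(R/|a_k|)
Step 1: f(0) = (-3) * 6 * (-1) = 18
Step 2: log|f(0)| = log|3| + log|-6| + log|1| = 2.8904
Step 3: Zeros inside |z| < 8: 3, -6, 1
Step 4: Jensen sum = log(8/3) + log(8/6) + log(8/1) = 3.348
Step 5: n(R) = number of terms in the Jensen sum = count of zeros inside |z| < 8 = 3

3


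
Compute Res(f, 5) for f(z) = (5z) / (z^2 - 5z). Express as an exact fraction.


Step 1: Q(z) = z^2 - 5z = (z - 5)(z)
Step 2: Q'(z) = 2z - 5
Step 3: Q'(5) = 5, P(5) = 25
Step 4: Res = P(5)/Q'(5) = 25/5 = 5

5


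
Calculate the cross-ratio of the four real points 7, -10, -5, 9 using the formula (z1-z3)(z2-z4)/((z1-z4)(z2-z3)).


Step 1: (z1-z3)(z2-z4) = 12 * (-19) = -228
Step 2: (z1-z4)(z2-z3) = (-2) * (-5) = 10
Step 3: Cross-ratio = -228/10 = -114/5

-114/5


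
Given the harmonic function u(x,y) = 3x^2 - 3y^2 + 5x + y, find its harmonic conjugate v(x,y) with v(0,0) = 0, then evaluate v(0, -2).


Step 1: v_x = -u_y = 6y - 1
Step 2: v_y = u_x = 6x + 5
Step 3: v = 6xy - x + 5y + C
Step 4: v(0,0) = 0 => C = 0
Step 5: v(0, -2) = -10

-10


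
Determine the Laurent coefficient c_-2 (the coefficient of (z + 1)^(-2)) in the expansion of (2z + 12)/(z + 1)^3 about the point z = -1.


Step 1: Write the numerator in powers of (z + 1): 2z + 12 = 2(z + 1) + (2*(-1) + 12) = 2(z + 1) + 10
Step 2: Divide by (z + 1)^3: f(z) = 10(z + 1)^(-3) + 2(z + 1)^(-2)
Step 3: This finite sum is the Laurent series of f about z = -1.
Step 4: Coefficient of (z + 1)^(-2) = coefficient of (z + 1) in the re-centred numerator = 2

2


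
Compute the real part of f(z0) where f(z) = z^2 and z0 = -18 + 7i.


Step 1: z0 = -18 + 7i
Step 2: z0^2 = (-18)^2 - 7^2 - 252i
Step 3: real part = 324 - 49 = 275

275


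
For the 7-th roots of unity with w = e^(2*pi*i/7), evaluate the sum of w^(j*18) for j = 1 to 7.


Step 1: The sum sum_{j=1}^{n} w^(k*j) equals n if n | k, else 0.
Step 2: Here n = 7, k = 18
Step 3: Does n divide k? 7 | 18 -> False
Step 4: Sum = 0

0


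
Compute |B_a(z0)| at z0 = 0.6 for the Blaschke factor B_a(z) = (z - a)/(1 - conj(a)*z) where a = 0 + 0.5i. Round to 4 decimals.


Step 1: Numerator z0 - a = 0.6 - (0 + 0.5i) = 0.6 - 0.5i
Step 2: Denominator 1 - conj(a)*z0 = 1 - (0 - 0.5i)*0.6 = 1 + 0.3i
Step 3: |z0 - a|^2 = 0.6^2 + (-0.5)^2 = 0.61; |1 - conj(a)*z0|^2 = 1^2 + 0.3^2 = 1.09
Step 4: |B_a(0.6)| = sqrt(0.61 / 1.09) = sqrt(0.559633)
Step 5: = 0.7481

0.7481


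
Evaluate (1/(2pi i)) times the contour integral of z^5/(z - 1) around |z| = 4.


Step 1: f(z) = z^5, a = 1 is inside |z| = 4
Step 2: By Cauchy integral formula: (1/(2pi*i)) * integral = f(a)
Step 3: f(1) = 1^5 = 1

1


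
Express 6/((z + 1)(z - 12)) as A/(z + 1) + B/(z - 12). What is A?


Step 1: Multiply both sides by (z + 1) and set z = -1
Step 2: A = 6 / (-1 - 12)
Step 3: A = 6 / (-13)
Step 4: A = -6/13

-6/13


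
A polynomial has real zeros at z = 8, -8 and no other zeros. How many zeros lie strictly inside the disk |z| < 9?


Step 1: Check each root:
  z = 8: |8| = 8 < 9
  z = -8: |-8| = 8 < 9
Step 2: Count = 2

2


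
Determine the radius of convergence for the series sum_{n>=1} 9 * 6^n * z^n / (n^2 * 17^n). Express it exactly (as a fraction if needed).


Step 1: General term a_n = 9 * 6^n / (n^2 * 17^n)
Step 2: By the root test, |a_n|^(1/n) = 9^(1/n) * 6 / (n^(2/n) * 17) -> 6/17 as n -> infinity (since 9^(1/n) -> 1 and n^(2/n) -> 1)
Step 3: R = 1/lim|a_n|^(1/n) = 17/6

17/6


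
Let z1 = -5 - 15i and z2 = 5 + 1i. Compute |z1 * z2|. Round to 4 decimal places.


Step 1: |z1| = sqrt((-5)^2 + (-15)^2) = sqrt(250)
Step 2: |z2| = sqrt(5^2 + 1^2) = sqrt(26)
Step 3: |z1*z2| = |z1|*|z2| = sqrt(250) * sqrt(26) = sqrt(250 * 26) = sqrt(6500)
Step 4: = 80.6226

80.6226


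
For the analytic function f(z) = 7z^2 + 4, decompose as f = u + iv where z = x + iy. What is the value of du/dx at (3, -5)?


Step 1: f(z) = 7(x+iy)^2 + 4
Step 2: u = 7(x^2 - y^2) + 4
Step 3: u_x = 14x + 0
Step 4: At (3, -5): u_x = 42 + 0 = 42

42


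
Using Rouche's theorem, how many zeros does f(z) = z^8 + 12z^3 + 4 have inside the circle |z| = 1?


Step 1: On |z| = 1 the three terms have sizes |z^8| = 1^8 = 1, |12z^3| = 12*1^3 = 12, |4| = 4
Step 2: The dominant term is g(z) = 12z^3; let h(z) = z^8 + 4 so f = g + h
Step 3: On |z| = 1: |g| = 12 and |h| <= 1 + 4 = 5
Step 4: Since 12 > 5, |h| < |g| on |z| = 1, so by Rouche f has the same number of zeros as g inside |z| < 1
Step 5: g(z) = 12z^3 has 3 zeros (at the origin, multiplicity 3) inside |z| < 1. Answer = 3

3


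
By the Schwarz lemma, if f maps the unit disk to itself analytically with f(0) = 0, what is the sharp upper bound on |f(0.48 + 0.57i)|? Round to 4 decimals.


Step 1: Schwarz lemma: if f: D -> D is analytic with f(0) = 0, then |f(z)| <= |z| for all z in D, and this is sharp (f(z) = z).
Step 2: |z0|^2 = 0.48^2 + 0.57^2 = 0.5553
Step 3: |z0| = sqrt(0.5553) = 0.745185
Step 4: Best bound = |z0| = 0.7452

0.7452


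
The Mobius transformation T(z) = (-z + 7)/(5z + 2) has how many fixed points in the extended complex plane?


Step 1: Fixed points satisfy T(z) = z
Step 2: 5z^2 + 3z - 7 = 0
Step 3: Discriminant = 3^2 - 4*5*(-7) = 149
Step 4: Number of fixed points = 2

2


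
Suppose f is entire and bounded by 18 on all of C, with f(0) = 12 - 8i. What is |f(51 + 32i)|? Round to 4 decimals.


Step 1: By Liouville's theorem, a bounded entire function is constant.
Step 2: f(z) = f(0) = 12 - 8i for all z.
Step 3: |f(w)| = |12 - 8i| = sqrt(144 + 64)
Step 4: = 14.4222

14.4222


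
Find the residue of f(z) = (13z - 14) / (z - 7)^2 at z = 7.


Step 1: Pole of order 2 at z = 7
Step 2: Res = lim d/dz [(z - 7)^2 * f(z)] as z -> 7
Step 3: (z - 7)^2 * f(z) = 13z - 14
Step 4: d/dz[13z - 14] = 13

13


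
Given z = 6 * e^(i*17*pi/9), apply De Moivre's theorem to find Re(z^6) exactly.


Step 1: By De Moivre's theorem, z^6 = 6^6 * e^(i*6*17*pi/9) = 46656 * (cos(34*pi/3) + i*sin(34*pi/3))
Step 2: |z|^6 = 6^6 = 46656
Step 3: Reduce the angle mod 2*pi: 34*pi/3 - 10*pi = 4*pi/3
Step 4: cos(4*pi/3) = -1/2
Step 5: Re(z^6) = 46656 * (-1/2) = -23328

-23328


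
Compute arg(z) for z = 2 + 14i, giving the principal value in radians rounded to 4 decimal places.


Step 1: z = 2 + 14i
Step 2: arg(z) = atan2(14, 2)
Step 3: arg(z) = 1.4289

1.4289


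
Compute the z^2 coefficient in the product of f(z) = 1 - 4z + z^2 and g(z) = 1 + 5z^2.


Step 1: z^2 term in f*g comes from: (1)*(5z^2) + (-4z)*(0) + (z^2)*(1)
Step 2: = 5 + 0 + 1
Step 3: = 6

6


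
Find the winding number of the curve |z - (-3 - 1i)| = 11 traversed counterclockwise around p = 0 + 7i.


Step 1: Center c = (-3, -1), radius = 11
Step 2: |p - c|^2 = 3^2 + 8^2 = 73
Step 3: r^2 = 121
Step 4: |p-c| < r so winding number = 1

1


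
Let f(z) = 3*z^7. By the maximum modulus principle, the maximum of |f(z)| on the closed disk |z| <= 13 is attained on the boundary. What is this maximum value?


Step 1: On |z| = 13, |f(z)| = 3 * |z|^7 = 3 * 13^7
Step 2: By maximum modulus principle, maximum is on boundary.
Step 3: Maximum = 3 * 62748517 = 188245551

188245551


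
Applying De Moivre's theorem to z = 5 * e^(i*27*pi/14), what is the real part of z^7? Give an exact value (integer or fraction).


Step 1: By De Moivre's theorem, z^7 = 5^7 * e^(i*7*27*pi/14) = 78125 * (cos(27*pi/2) + i*sin(27*pi/2))
Step 2: |z|^7 = 5^7 = 78125
Step 3: Reduce the angle mod 2*pi: 27*pi/2 - 12*pi = 3*pi/2
Step 4: cos(3*pi/2) = 0
Step 5: Re(z^7) = 78125 * 0 = 0

0


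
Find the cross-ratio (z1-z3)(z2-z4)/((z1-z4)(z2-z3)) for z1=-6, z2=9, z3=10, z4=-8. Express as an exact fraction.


Step 1: (z1-z3)(z2-z4) = (-16) * 17 = -272
Step 2: (z1-z4)(z2-z3) = 2 * (-1) = -2
Step 3: Cross-ratio = 272/2 = 136

136


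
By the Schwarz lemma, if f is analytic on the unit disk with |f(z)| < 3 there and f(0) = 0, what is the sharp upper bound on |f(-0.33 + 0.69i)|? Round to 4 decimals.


Step 1: g = f/3 maps D -> D with g(0) = 0, so by the Schwarz lemma |g(z)| <= |z|, i.e. |f(z)| <= 3|z|; this is sharp (f(z) = 3z).
Step 2: |z0|^2 = (-0.33)^2 + 0.69^2 = 0.585
Step 3: |z0| = sqrt(0.585) = 0.764853
Step 4: Best bound = 3 * |z0| = 3 * 0.764853 = 2.2946

2.2946


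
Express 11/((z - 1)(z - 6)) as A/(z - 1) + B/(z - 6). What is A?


Step 1: Multiply both sides by (z - 1) and set z = 1
Step 2: A = 11 / (1 - 6)
Step 3: A = 11 / (-5)
Step 4: A = -11/5

-11/5


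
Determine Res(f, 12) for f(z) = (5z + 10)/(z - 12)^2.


Step 1: Pole of order 2 at z = 12
Step 2: Res = lim d/dz [(z - 12)^2 * f(z)] as z -> 12
Step 3: (z - 12)^2 * f(z) = 5z + 10
Step 4: d/dz[5z + 10] = 5

5


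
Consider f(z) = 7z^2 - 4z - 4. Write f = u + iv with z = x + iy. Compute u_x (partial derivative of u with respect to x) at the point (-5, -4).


Step 1: f(z) = 7(x+iy)^2 - 4(x+iy) - 4
Step 2: u = 7(x^2 - y^2) - 4x - 4
Step 3: u_x = 14x - 4
Step 4: At (-5, -4): u_x = -70 - 4 = -74

-74


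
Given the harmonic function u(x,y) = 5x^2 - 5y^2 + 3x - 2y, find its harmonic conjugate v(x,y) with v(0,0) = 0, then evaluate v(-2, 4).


Step 1: v_x = -u_y = 10y + 2
Step 2: v_y = u_x = 10x + 3
Step 3: v = 10xy + 2x + 3y + C
Step 4: v(0,0) = 0 => C = 0
Step 5: v(-2, 4) = -72

-72


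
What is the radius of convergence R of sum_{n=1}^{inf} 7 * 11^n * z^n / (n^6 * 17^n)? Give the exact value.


Step 1: General term a_n = 7 * 11^n / (n^6 * 17^n)
Step 2: By the root test, |a_n|^(1/n) = 7^(1/n) * 11 / (n^(6/n) * 17) -> 11/17 as n -> infinity (since 7^(1/n) -> 1 and n^(6/n) -> 1)
Step 3: R = 1/lim|a_n|^(1/n) = 17/11

17/11


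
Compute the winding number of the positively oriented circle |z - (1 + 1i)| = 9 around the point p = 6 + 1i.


Step 1: Center c = (1, 1), radius = 9
Step 2: |p - c|^2 = 5^2 + 0^2 = 25
Step 3: r^2 = 81
Step 4: |p-c| < r so winding number = 1

1


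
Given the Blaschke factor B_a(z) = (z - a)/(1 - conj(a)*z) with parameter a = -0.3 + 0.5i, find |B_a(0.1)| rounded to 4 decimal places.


Step 1: Numerator z0 - a = 0.1 - (-0.3 + 0.5i) = 0.4 - 0.5i
Step 2: Denominator 1 - conj(a)*z0 = 1 - (-0.3 - 0.5i)*0.1 = 1.03 + 0.05i
Step 3: |z0 - a|^2 = 0.4^2 + (-0.5)^2 = 0.41; |1 - conj(a)*z0|^2 = 1.03^2 + 0.05^2 = 1.0634
Step 4: |B_a(0.1)| = sqrt(0.41 / 1.0634) = sqrt(0.385556)
Step 5: = 0.6209

0.6209


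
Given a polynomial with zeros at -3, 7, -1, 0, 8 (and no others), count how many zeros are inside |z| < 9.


Step 1: Check each root:
  z = -3: |-3| = 3 < 9
  z = 7: |7| = 7 < 9
  z = -1: |-1| = 1 < 9
  z = 0: |0| = 0 < 9
  z = 8: |8| = 8 < 9
Step 2: Count = 5

5


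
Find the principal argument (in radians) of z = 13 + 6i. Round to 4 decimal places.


Step 1: z = 13 + 6i
Step 2: arg(z) = atan2(6, 13)
Step 3: arg(z) = 0.4324

0.4324


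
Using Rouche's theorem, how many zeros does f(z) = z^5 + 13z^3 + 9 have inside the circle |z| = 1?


Step 1: On |z| = 1 the three terms have sizes |z^5| = 1^5 = 1, |13z^3| = 13*1^3 = 13, |9| = 9
Step 2: The dominant term is g(z) = 13z^3; let h(z) = z^5 + 9 so f = g + h
Step 3: On |z| = 1: |g| = 13 and |h| <= 1 + 9 = 10
Step 4: Since 13 > 10, |h| < |g| on |z| = 1, so by Rouche f has the same number of zeros as g inside |z| < 1
Step 5: g(z) = 13z^3 has 3 zeros (at the origin, multiplicity 3) inside |z| < 1. Answer = 3

3


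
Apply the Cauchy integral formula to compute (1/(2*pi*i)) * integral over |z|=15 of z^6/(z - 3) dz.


Step 1: f(z) = z^6, a = 3 is inside |z| = 15
Step 2: By Cauchy integral formula: (1/(2pi*i)) * integral = f(a)
Step 3: f(3) = 3^6 = 729

729


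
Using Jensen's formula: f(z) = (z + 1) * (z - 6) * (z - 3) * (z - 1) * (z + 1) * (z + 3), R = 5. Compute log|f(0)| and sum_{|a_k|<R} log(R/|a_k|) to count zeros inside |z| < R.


Jensen's formula: (1/2pi)*integral log|f(Re^it)|dt = log|f(0)| + sum_{|a_k|<R} log(R/|a_k|)
Step 1: f(0) = 1 * (-6) * (-3) * (-1) * 1 * 3 = -54
Step 2: log|f(0)| = log|-1| + log|6| + log|3| + log|1| + log|-1| + log|-3| = 3.989
Step 3: Zeros inside |z| < 5: -1, 3, 1, -1, -3
Step 4: Jensen sum = log(5/1) + log(5/3) + log(5/1) + log(5/1) + log(5/3) = 5.85
Step 5: n(R) = number of terms in the Jensen sum = count of zeros inside |z| < 5 = 5

5


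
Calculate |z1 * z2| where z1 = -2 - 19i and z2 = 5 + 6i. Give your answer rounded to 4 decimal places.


Step 1: |z1| = sqrt((-2)^2 + (-19)^2) = sqrt(365)
Step 2: |z2| = sqrt(5^2 + 6^2) = sqrt(61)
Step 3: |z1*z2| = |z1|*|z2| = sqrt(365) * sqrt(61) = sqrt(365 * 61) = sqrt(22265)
Step 4: = 149.2146

149.2146


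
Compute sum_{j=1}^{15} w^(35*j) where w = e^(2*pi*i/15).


Step 1: The sum sum_{j=1}^{n} w^(k*j) equals n if n | k, else 0.
Step 2: Here n = 15, k = 35
Step 3: Does n divide k? 15 | 35 -> False
Step 4: Sum = 0

0


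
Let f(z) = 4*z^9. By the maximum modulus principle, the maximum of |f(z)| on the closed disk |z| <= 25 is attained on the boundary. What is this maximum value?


Step 1: On |z| = 25, |f(z)| = 4 * |z|^9 = 4 * 25^9
Step 2: By maximum modulus principle, maximum is on boundary.
Step 3: Maximum = 4 * 3814697265625 = 15258789062500

15258789062500


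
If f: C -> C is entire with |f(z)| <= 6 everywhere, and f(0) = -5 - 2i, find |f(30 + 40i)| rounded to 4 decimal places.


Step 1: By Liouville's theorem, a bounded entire function is constant.
Step 2: f(z) = f(0) = -5 - 2i for all z.
Step 3: |f(w)| = |-5 - 2i| = sqrt(25 + 4)
Step 4: = 5.3852

5.3852


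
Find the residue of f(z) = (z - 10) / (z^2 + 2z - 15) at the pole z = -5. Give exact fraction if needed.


Step 1: Q(z) = z^2 + 2z - 15 = (z + 5)(z - 3)
Step 2: Q'(z) = 2z + 2
Step 3: Q'(-5) = -8, P(-5) = -15
Step 4: Res = P(-5)/Q'(-5) = -15/(-8) = 15/8

15/8


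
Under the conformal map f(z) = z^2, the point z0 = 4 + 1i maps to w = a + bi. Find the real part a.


Step 1: z0 = 4 + 1i
Step 2: z0^2 = 4^2 - 1^2 + 8i
Step 3: real part = 16 - 1 = 15

15


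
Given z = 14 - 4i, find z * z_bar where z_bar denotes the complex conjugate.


Step 1: conj(z) = 14 + 4i
Step 2: z * conj(z) = 14^2 + (-4)^2
Step 3: = 196 + 16 = 212

212


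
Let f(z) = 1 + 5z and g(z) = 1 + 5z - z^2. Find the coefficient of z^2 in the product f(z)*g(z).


Step 1: z^2 term in f*g comes from: (1)*(-z^2) + (5z)*(5z) + (0)*(1)
Step 2: = -1 + 25 + 0
Step 3: = 24

24


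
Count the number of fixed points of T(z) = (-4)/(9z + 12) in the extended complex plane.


Step 1: Fixed points satisfy T(z) = z
Step 2: 9z^2 + 12z + 4 = 0
Step 3: Discriminant = 12^2 - 4*9*4 = 0
Step 4: Number of fixed points = 1

1


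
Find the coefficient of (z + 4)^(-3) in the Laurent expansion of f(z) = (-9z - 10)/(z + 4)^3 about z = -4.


Step 1: Write the numerator in powers of (z + 4): -9z - 10 = -9(z + 4) + (-9*(-4) - 10) = -9(z + 4) + 26
Step 2: Divide by (z + 4)^3: f(z) = 26(z + 4)^(-3) - 9(z + 4)^(-2)
Step 3: This finite sum is the Laurent series of f about z = -4.
Step 4: Coefficient of (z + 4)^(-3) = -9*(-4) - 10 = 26

26


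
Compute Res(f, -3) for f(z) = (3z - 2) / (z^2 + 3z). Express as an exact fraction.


Step 1: Q(z) = z^2 + 3z = (z + 3)(z)
Step 2: Q'(z) = 2z + 3
Step 3: Q'(-3) = -3, P(-3) = -11
Step 4: Res = P(-3)/Q'(-3) = -11/(-3) = 11/3

11/3


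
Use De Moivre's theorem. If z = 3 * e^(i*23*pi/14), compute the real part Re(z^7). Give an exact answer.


Step 1: By De Moivre's theorem, z^7 = 3^7 * e^(i*7*23*pi/14) = 2187 * (cos(23*pi/2) + i*sin(23*pi/2))
Step 2: |z|^7 = 3^7 = 2187
Step 3: Reduce the angle mod 2*pi: 23*pi/2 - 10*pi = 3*pi/2
Step 4: cos(3*pi/2) = 0
Step 5: Re(z^7) = 2187 * 0 = 0

0


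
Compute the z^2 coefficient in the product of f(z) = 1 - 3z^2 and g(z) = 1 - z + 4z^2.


Step 1: z^2 term in f*g comes from: (1)*(4z^2) + (0)*(-z) + (-3z^2)*(1)
Step 2: = 4 + 0 - 3
Step 3: = 1

1


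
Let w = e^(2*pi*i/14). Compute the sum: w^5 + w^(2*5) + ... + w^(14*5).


Step 1: The sum sum_{j=1}^{n} w^(k*j) equals n if n | k, else 0.
Step 2: Here n = 14, k = 5
Step 3: Does n divide k? 14 | 5 -> False
Step 4: Sum = 0

0


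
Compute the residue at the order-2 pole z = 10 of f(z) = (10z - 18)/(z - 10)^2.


Step 1: Pole of order 2 at z = 10
Step 2: Res = lim d/dz [(z - 10)^2 * f(z)] as z -> 10
Step 3: (z - 10)^2 * f(z) = 10z - 18
Step 4: d/dz[10z - 18] = 10

10


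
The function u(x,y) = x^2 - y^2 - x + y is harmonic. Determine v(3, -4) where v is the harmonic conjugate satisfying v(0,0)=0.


Step 1: v_x = -u_y = 2y - 1
Step 2: v_y = u_x = 2x - 1
Step 3: v = 2xy - x - y + C
Step 4: v(0,0) = 0 => C = 0
Step 5: v(3, -4) = -23

-23


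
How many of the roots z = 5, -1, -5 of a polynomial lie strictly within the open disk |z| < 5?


Step 1: Check each root:
  z = 5: |5| = 5 >= 5
  z = -1: |-1| = 1 < 5
  z = -5: |-5| = 5 >= 5
Step 2: Count = 1

1


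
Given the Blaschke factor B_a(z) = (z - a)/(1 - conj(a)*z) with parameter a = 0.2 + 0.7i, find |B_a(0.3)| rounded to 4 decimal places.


Step 1: Numerator z0 - a = 0.3 - (0.2 + 0.7i) = 0.1 - 0.7i
Step 2: Denominator 1 - conj(a)*z0 = 1 - (0.2 - 0.7i)*0.3 = 0.94 + 0.21i
Step 3: |z0 - a|^2 = 0.1^2 + (-0.7)^2 = 0.5; |1 - conj(a)*z0|^2 = 0.94^2 + 0.21^2 = 0.9277
Step 4: |B_a(0.3)| = sqrt(0.5 / 0.9277) = sqrt(0.538967)
Step 5: = 0.7341

0.7341


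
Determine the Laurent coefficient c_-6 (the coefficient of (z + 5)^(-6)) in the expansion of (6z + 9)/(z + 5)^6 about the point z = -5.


Step 1: Write the numerator in powers of (z + 5): 6z + 9 = 6(z + 5) + (6*(-5) + 9) = 6(z + 5) - 21
Step 2: Divide by (z + 5)^6: f(z) = -21(z + 5)^(-6) + 6(z + 5)^(-5)
Step 3: This finite sum is the Laurent series of f about z = -5.
Step 4: Coefficient of (z + 5)^(-6) = 6*(-5) + 9 = -21

-21


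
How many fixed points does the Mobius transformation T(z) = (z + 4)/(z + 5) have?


Step 1: Fixed points satisfy T(z) = z
Step 2: z^2 + 4z - 4 = 0
Step 3: Discriminant = 4^2 - 4*1*(-4) = 32
Step 4: Number of fixed points = 2

2


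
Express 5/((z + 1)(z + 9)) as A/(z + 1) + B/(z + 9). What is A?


Step 1: Multiply both sides by (z + 1) and set z = -1
Step 2: A = 5 / (-1 + 9)
Step 3: A = 5 / 8
Step 4: A = 5/8

5/8


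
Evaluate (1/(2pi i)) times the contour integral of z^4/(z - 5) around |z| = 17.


Step 1: f(z) = z^4, a = 5 is inside |z| = 17
Step 2: By Cauchy integral formula: (1/(2pi*i)) * integral = f(a)
Step 3: f(5) = 5^4 = 625

625


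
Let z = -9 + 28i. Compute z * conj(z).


Step 1: conj(z) = -9 - 28i
Step 2: z * conj(z) = (-9)^2 + 28^2
Step 3: = 81 + 784 = 865

865


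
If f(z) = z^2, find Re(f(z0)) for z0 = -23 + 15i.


Step 1: z0 = -23 + 15i
Step 2: z0^2 = (-23)^2 - 15^2 - 690i
Step 3: real part = 529 - 225 = 304

304


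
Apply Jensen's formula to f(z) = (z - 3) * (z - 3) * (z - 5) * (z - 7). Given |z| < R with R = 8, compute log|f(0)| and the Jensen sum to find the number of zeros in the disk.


Jensen's formula: (1/2pi)*integral log|f(Re^it)|dt = log|f(0)| + sum_{|a_k|<R} log(R/|a_k|)
Step 1: f(0) = (-3) * (-3) * (-5) * (-7) = 315
Step 2: log|f(0)| = log|3| + log|3| + log|5| + log|7| = 5.7526
Step 3: Zeros inside |z| < 8: 3, 3, 5, 7
Step 4: Jensen sum = log(8/3) + log(8/3) + log(8/5) + log(8/7) = 2.5652
Step 5: n(R) = number of terms in the Jensen sum = count of zeros inside |z| < 8 = 4

4


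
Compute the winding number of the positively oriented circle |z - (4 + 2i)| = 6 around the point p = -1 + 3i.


Step 1: Center c = (4, 2), radius = 6
Step 2: |p - c|^2 = (-5)^2 + 1^2 = 26
Step 3: r^2 = 36
Step 4: |p-c| < r so winding number = 1

1


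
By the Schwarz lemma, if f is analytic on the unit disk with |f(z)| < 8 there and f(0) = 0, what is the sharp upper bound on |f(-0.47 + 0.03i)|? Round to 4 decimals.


Step 1: g = f/8 maps D -> D with g(0) = 0, so by the Schwarz lemma |g(z)| <= |z|, i.e. |f(z)| <= 8|z|; this is sharp (f(z) = 8z).
Step 2: |z0|^2 = (-0.47)^2 + 0.03^2 = 0.2218
Step 3: |z0| = sqrt(0.2218) = 0.470956
Step 4: Best bound = 8 * |z0| = 8 * 0.470956 = 3.7677

3.7677


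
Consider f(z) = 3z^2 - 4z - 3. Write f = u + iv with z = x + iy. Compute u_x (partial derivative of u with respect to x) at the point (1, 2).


Step 1: f(z) = 3(x+iy)^2 - 4(x+iy) - 3
Step 2: u = 3(x^2 - y^2) - 4x - 3
Step 3: u_x = 6x - 4
Step 4: At (1, 2): u_x = 6 - 4 = 2

2


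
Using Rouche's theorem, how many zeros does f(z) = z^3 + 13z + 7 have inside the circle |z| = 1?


Step 1: On |z| = 1 the three terms have sizes |z^3| = 1^3 = 1, |13z| = 13*1 = 13, |7| = 7
Step 2: The dominant term is g(z) = 13z; let h(z) = z^3 + 7 so f = g + h
Step 3: On |z| = 1: |g| = 13 and |h| <= 1 + 7 = 8
Step 4: Since 13 > 8, |h| < |g| on |z| = 1, so by Rouche f has the same number of zeros as g inside |z| < 1
Step 5: g(z) = 13z has 1 zero (at the origin, multiplicity 1) inside |z| < 1. Answer = 1

1


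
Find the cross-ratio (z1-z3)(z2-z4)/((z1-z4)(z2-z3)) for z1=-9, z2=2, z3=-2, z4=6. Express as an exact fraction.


Step 1: (z1-z3)(z2-z4) = (-7) * (-4) = 28
Step 2: (z1-z4)(z2-z3) = (-15) * 4 = -60
Step 3: Cross-ratio = -28/60 = -7/15

-7/15


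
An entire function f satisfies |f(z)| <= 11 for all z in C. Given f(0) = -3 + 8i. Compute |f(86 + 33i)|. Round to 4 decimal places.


Step 1: By Liouville's theorem, a bounded entire function is constant.
Step 2: f(z) = f(0) = -3 + 8i for all z.
Step 3: |f(w)| = |-3 + 8i| = sqrt(9 + 64)
Step 4: = 8.544

8.544


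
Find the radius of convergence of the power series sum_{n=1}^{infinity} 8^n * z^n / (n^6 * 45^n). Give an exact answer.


Step 1: General term a_n = 8^n / (n^6 * 45^n)
Step 2: By the root test, |a_n|^(1/n) = 8 / (n^(6/n) * 45) -> 8/45 as n -> infinity (since n^(6/n) -> 1)
Step 3: R = 1/lim|a_n|^(1/n) = 45/8

45/8


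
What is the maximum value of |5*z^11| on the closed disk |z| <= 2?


Step 1: On |z| = 2, |f(z)| = 5 * |z|^11 = 5 * 2^11
Step 2: By maximum modulus principle, maximum is on boundary.
Step 3: Maximum = 5 * 2048 = 10240

10240


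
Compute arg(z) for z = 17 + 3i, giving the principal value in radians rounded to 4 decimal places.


Step 1: z = 17 + 3i
Step 2: arg(z) = atan2(3, 17)
Step 3: arg(z) = 0.1747

0.1747


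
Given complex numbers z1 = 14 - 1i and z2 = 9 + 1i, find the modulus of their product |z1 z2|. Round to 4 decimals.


Step 1: |z1| = sqrt(14^2 + (-1)^2) = sqrt(197)
Step 2: |z2| = sqrt(9^2 + 1^2) = sqrt(82)
Step 3: |z1*z2| = |z1|*|z2| = sqrt(197) * sqrt(82) = sqrt(197 * 82) = sqrt(16154)
Step 4: = 127.0984

127.0984


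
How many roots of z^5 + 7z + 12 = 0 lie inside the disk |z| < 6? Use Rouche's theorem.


Step 1: On |z| = 6 the three terms have sizes |z^5| = 6^5 = 7776, |7z| = 7*6 = 42, |12| = 12
Step 2: The dominant term is g(z) = z^5; let h(z) = 7z + 12 so f = g + h
Step 3: On |z| = 6: |g| = 7776 and |h| <= 42 + 12 = 54
Step 4: Since 7776 > 54, |h| < |g| on |z| = 6, so by Rouche f has the same number of zeros as g inside |z| < 6
Step 5: g(z) = z^5 has 5 zeros (all at the origin) inside |z| < 6. Answer = 5

5


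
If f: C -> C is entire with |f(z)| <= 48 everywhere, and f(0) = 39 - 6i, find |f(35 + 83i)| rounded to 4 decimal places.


Step 1: By Liouville's theorem, a bounded entire function is constant.
Step 2: f(z) = f(0) = 39 - 6i for all z.
Step 3: |f(w)| = |39 - 6i| = sqrt(1521 + 36)
Step 4: = 39.4588

39.4588


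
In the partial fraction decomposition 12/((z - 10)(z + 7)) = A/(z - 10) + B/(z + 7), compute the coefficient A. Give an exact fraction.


Step 1: Multiply both sides by (z - 10) and set z = 10
Step 2: A = 12 / (10 + 7)
Step 3: A = 12 / 17
Step 4: A = 12/17

12/17


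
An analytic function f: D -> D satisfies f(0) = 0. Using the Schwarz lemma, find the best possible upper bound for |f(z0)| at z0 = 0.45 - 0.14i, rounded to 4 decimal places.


Step 1: Schwarz lemma: if f: D -> D is analytic with f(0) = 0, then |f(z)| <= |z| for all z in D, and this is sharp (f(z) = z).
Step 2: |z0|^2 = 0.45^2 + (-0.14)^2 = 0.2221
Step 3: |z0| = sqrt(0.2221) = 0.471275
Step 4: Best bound = |z0| = 0.4713

0.4713


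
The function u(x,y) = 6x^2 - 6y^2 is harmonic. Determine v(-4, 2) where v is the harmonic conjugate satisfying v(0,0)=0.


Step 1: v_x = -u_y = 12y + 0
Step 2: v_y = u_x = 12x + 0
Step 3: v = 12xy + C
Step 4: v(0,0) = 0 => C = 0
Step 5: v(-4, 2) = -96

-96


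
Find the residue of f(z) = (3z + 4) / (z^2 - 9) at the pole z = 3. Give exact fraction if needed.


Step 1: Q(z) = z^2 - 9 = (z - 3)(z + 3)
Step 2: Q'(z) = 2z
Step 3: Q'(3) = 6, P(3) = 13
Step 4: Res = P(3)/Q'(3) = 13/6 = 13/6

13/6


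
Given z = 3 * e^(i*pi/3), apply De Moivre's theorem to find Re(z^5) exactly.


Step 1: By De Moivre's theorem, z^5 = 3^5 * e^(i*5*pi/3) = 243 * (cos(5*pi/3) + i*sin(5*pi/3))
Step 2: |z|^5 = 3^5 = 243
Step 3: The angle 5*pi/3 already lies in [0, 2*pi)
Step 4: cos(5*pi/3) = 1/2
Step 5: Re(z^5) = 243 * 1/2 = 243/2

243/2


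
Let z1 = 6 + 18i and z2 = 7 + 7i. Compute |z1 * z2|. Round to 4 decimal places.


Step 1: |z1| = sqrt(6^2 + 18^2) = sqrt(360)
Step 2: |z2| = sqrt(7^2 + 7^2) = sqrt(98)
Step 3: |z1*z2| = |z1|*|z2| = sqrt(360) * sqrt(98) = sqrt(360 * 98) = sqrt(35280)
Step 4: = 187.8297

187.8297


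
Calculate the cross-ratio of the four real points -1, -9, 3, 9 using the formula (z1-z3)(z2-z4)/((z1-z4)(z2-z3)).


Step 1: (z1-z3)(z2-z4) = (-4) * (-18) = 72
Step 2: (z1-z4)(z2-z3) = (-10) * (-12) = 120
Step 3: Cross-ratio = 72/120 = 3/5

3/5


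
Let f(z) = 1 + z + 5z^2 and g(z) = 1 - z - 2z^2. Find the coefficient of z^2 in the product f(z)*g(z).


Step 1: z^2 term in f*g comes from: (1)*(-2z^2) + (z)*(-z) + (5z^2)*(1)
Step 2: = -2 - 1 + 5
Step 3: = 2

2


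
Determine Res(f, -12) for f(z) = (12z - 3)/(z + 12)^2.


Step 1: Pole of order 2 at z = -12
Step 2: Res = lim d/dz [(z + 12)^2 * f(z)] as z -> -12
Step 3: (z + 12)^2 * f(z) = 12z - 3
Step 4: d/dz[12z - 3] = 12

12


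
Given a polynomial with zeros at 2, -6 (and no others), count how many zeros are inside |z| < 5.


Step 1: Check each root:
  z = 2: |2| = 2 < 5
  z = -6: |-6| = 6 >= 5
Step 2: Count = 1

1


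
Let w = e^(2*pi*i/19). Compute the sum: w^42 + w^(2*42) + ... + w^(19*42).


Step 1: The sum sum_{j=1}^{n} w^(k*j) equals n if n | k, else 0.
Step 2: Here n = 19, k = 42
Step 3: Does n divide k? 19 | 42 -> False
Step 4: Sum = 0

0


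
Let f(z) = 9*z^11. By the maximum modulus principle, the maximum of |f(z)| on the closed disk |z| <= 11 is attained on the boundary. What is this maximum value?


Step 1: On |z| = 11, |f(z)| = 9 * |z|^11 = 9 * 11^11
Step 2: By maximum modulus principle, maximum is on boundary.
Step 3: Maximum = 9 * 285311670611 = 2567805035499

2567805035499


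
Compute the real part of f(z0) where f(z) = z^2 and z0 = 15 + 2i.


Step 1: z0 = 15 + 2i
Step 2: z0^2 = 15^2 - 2^2 + 60i
Step 3: real part = 225 - 4 = 221

221


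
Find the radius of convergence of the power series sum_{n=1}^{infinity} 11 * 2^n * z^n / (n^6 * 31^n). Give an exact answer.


Step 1: General term a_n = 11 * 2^n / (n^6 * 31^n)
Step 2: By the root test, |a_n|^(1/n) = 11^(1/n) * 2 / (n^(6/n) * 31) -> 2/31 as n -> infinity (since 11^(1/n) -> 1 and n^(6/n) -> 1)
Step 3: R = 1/lim|a_n|^(1/n) = 31/2

31/2


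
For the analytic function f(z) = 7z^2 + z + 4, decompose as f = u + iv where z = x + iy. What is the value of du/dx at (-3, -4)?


Step 1: f(z) = 7(x+iy)^2 + (x+iy) + 4
Step 2: u = 7(x^2 - y^2) + x + 4
Step 3: u_x = 14x + 1
Step 4: At (-3, -4): u_x = -42 + 1 = -41

-41


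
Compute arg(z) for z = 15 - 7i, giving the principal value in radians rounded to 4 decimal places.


Step 1: z = 15 - 7i
Step 2: arg(z) = atan2(-7, 15)
Step 3: arg(z) = -0.4366

-0.4366


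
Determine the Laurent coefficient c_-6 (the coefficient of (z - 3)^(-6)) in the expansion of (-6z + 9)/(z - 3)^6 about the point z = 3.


Step 1: Write the numerator in powers of (z - 3): -6z + 9 = -6(z - 3) + (-6*3 + 9) = -6(z - 3) - 9
Step 2: Divide by (z - 3)^6: f(z) = -9(z - 3)^(-6) - 6(z - 3)^(-5)
Step 3: This finite sum is the Laurent series of f about z = 3.
Step 4: Coefficient of (z - 3)^(-6) = -6*3 + 9 = -9

-9


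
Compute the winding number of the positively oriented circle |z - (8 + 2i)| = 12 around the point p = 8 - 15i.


Step 1: Center c = (8, 2), radius = 12
Step 2: |p - c|^2 = 0^2 + (-17)^2 = 289
Step 3: r^2 = 144
Step 4: |p-c| > r so winding number = 0

0


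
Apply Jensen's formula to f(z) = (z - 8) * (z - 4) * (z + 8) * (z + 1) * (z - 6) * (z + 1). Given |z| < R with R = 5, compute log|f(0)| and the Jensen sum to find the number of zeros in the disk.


Jensen's formula: (1/2pi)*integral log|f(Re^it)|dt = log|f(0)| + sum_{|a_k|<R} log(R/|a_k|)
Step 1: f(0) = (-8) * (-4) * 8 * 1 * (-6) * 1 = -1536
Step 2: log|f(0)| = log|8| + log|4| + log|-8| + log|-1| + log|6| + log|-1| = 7.3369
Step 3: Zeros inside |z| < 5: 4, -1, -1
Step 4: Jensen sum = log(5/4) + log(5/1) + log(5/1) = 3.442
Step 5: n(R) = number of terms in the Jensen sum = count of zeros inside |z| < 5 = 3

3


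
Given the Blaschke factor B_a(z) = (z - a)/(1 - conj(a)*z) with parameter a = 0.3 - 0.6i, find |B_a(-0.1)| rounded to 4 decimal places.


Step 1: Numerator z0 - a = -0.1 - (0.3 - 0.6i) = -0.4 + 0.6i
Step 2: Denominator 1 - conj(a)*z0 = 1 - (0.3 + 0.6i)*(-0.1) = 1.03 + 0.06i
Step 3: |z0 - a|^2 = (-0.4)^2 + 0.6^2 = 0.52; |1 - conj(a)*z0|^2 = 1.03^2 + 0.06^2 = 1.0645
Step 4: |B_a(-0.1)| = sqrt(0.52 / 1.0645) = sqrt(0.488492)
Step 5: = 0.6989

0.6989


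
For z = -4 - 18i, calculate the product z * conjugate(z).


Step 1: conj(z) = -4 + 18i
Step 2: z * conj(z) = (-4)^2 + (-18)^2
Step 3: = 16 + 324 = 340

340


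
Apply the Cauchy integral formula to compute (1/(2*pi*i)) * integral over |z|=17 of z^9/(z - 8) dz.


Step 1: f(z) = z^9, a = 8 is inside |z| = 17
Step 2: By Cauchy integral formula: (1/(2pi*i)) * integral = f(a)
Step 3: f(8) = 8^9 = 134217728

134217728


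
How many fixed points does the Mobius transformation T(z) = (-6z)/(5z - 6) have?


Step 1: Fixed points satisfy T(z) = z
Step 2: 5z^2 = 0
Step 3: Discriminant = 0^2 - 4*5*0 = 0
Step 4: Number of fixed points = 1

1


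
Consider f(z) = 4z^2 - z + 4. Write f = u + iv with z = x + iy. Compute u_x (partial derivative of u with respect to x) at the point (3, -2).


Step 1: f(z) = 4(x+iy)^2 - (x+iy) + 4
Step 2: u = 4(x^2 - y^2) - x + 4
Step 3: u_x = 8x - 1
Step 4: At (3, -2): u_x = 24 - 1 = 23

23


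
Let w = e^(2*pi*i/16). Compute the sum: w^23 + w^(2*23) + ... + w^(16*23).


Step 1: The sum sum_{j=1}^{n} w^(k*j) equals n if n | k, else 0.
Step 2: Here n = 16, k = 23
Step 3: Does n divide k? 16 | 23 -> False
Step 4: Sum = 0

0


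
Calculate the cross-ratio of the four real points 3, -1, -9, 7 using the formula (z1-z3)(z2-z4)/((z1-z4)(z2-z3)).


Step 1: (z1-z3)(z2-z4) = 12 * (-8) = -96
Step 2: (z1-z4)(z2-z3) = (-4) * 8 = -32
Step 3: Cross-ratio = 96/32 = 3

3


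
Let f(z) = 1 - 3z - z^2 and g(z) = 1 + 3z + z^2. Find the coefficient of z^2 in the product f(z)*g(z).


Step 1: z^2 term in f*g comes from: (1)*(z^2) + (-3z)*(3z) + (-z^2)*(1)
Step 2: = 1 - 9 - 1
Step 3: = -9

-9


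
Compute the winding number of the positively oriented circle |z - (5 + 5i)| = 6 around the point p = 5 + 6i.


Step 1: Center c = (5, 5), radius = 6
Step 2: |p - c|^2 = 0^2 + 1^2 = 1
Step 3: r^2 = 36
Step 4: |p-c| < r so winding number = 1

1


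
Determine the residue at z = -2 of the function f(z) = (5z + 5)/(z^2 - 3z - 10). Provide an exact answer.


Step 1: Q(z) = z^2 - 3z - 10 = (z + 2)(z - 5)
Step 2: Q'(z) = 2z - 3
Step 3: Q'(-2) = -7, P(-2) = -5
Step 4: Res = P(-2)/Q'(-2) = -5/(-7) = 5/7

5/7


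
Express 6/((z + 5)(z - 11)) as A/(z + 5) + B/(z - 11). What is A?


Step 1: Multiply both sides by (z + 5) and set z = -5
Step 2: A = 6 / (-5 - 11)
Step 3: A = 6 / (-16)
Step 4: A = -3/8

-3/8


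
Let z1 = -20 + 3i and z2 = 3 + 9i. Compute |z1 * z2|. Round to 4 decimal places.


Step 1: |z1| = sqrt((-20)^2 + 3^2) = sqrt(409)
Step 2: |z2| = sqrt(3^2 + 9^2) = sqrt(90)
Step 3: |z1*z2| = |z1|*|z2| = sqrt(409) * sqrt(90) = sqrt(409 * 90) = sqrt(36810)
Step 4: = 191.8593

191.8593


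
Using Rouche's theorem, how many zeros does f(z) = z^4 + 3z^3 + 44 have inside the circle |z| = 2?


Step 1: On |z| = 2 the three terms have sizes |z^4| = 2^4 = 16, |3z^3| = 3*2^3 = 24, |44| = 44
Step 2: The dominant term is g(z) = 44; let h(z) = z^4 + 3z^3 so f = g + h
Step 3: On |z| = 2: |g| = 44 and |h| <= 16 + 24 = 40
Step 4: Since 44 > 40, |h| < |g| on |z| = 2, so by Rouche f has the same number of zeros as g inside |z| < 2
Step 5: g(z) = 44 is a nonzero constant with no zeros inside |z| < 2. Answer = 0

0


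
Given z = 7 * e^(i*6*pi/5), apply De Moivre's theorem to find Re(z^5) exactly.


Step 1: By De Moivre's theorem, z^5 = 7^5 * e^(i*5*6*pi/5) = 16807 * (cos(6*pi) + i*sin(6*pi))
Step 2: |z|^5 = 7^5 = 16807
Step 3: Reduce the angle mod 2*pi: 6*pi - 6*pi = 0
Step 4: cos(0) = 1
Step 5: Re(z^5) = 16807 * 1 = 16807

16807


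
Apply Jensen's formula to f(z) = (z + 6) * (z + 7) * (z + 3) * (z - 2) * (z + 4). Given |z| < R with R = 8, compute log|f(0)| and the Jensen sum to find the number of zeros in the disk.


Jensen's formula: (1/2pi)*integral log|f(Re^it)|dt = log|f(0)| + sum_{|a_k|<R} log(R/|a_k|)
Step 1: f(0) = 6 * 7 * 3 * (-2) * 4 = -1008
Step 2: log|f(0)| = log|-6| + log|-7| + log|-3| + log|2| + log|-4| = 6.9157
Step 3: Zeros inside |z| < 8: -6, -7, -3, 2, -4
Step 4: Jensen sum = log(8/6) + log(8/7) + log(8/3) + log(8/2) + log(8/4) = 3.4815
Step 5: n(R) = number of terms in the Jensen sum = count of zeros inside |z| < 8 = 5

5


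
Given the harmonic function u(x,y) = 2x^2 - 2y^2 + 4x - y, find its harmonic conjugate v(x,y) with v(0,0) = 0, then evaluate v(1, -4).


Step 1: v_x = -u_y = 4y + 1
Step 2: v_y = u_x = 4x + 4
Step 3: v = 4xy + x + 4y + C
Step 4: v(0,0) = 0 => C = 0
Step 5: v(1, -4) = -31

-31


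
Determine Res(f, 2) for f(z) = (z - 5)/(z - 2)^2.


Step 1: Pole of order 2 at z = 2
Step 2: Res = lim d/dz [(z - 2)^2 * f(z)] as z -> 2
Step 3: (z - 2)^2 * f(z) = z - 5
Step 4: d/dz[z - 5] = 1

1


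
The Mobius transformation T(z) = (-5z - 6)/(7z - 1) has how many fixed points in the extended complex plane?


Step 1: Fixed points satisfy T(z) = z
Step 2: 7z^2 + 4z + 6 = 0
Step 3: Discriminant = 4^2 - 4*7*6 = -152
Step 4: Number of fixed points = 2

2


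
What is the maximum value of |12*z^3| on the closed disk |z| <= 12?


Step 1: On |z| = 12, |f(z)| = 12 * |z|^3 = 12 * 12^3
Step 2: By maximum modulus principle, maximum is on boundary.
Step 3: Maximum = 12 * 1728 = 20736

20736


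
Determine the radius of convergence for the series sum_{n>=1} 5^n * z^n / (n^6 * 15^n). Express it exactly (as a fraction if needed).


Step 1: General term a_n = 5^n / (n^6 * 15^n)
Step 2: By the root test, |a_n|^(1/n) = 5 / (n^(6/n) * 15) -> 5/15 as n -> infinity (since n^(6/n) -> 1)
Step 3: R = 1/lim|a_n|^(1/n) = 15/5 = 3

3


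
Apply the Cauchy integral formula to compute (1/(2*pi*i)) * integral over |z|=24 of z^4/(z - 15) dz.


Step 1: f(z) = z^4, a = 15 is inside |z| = 24
Step 2: By Cauchy integral formula: (1/(2pi*i)) * integral = f(a)
Step 3: f(15) = 15^4 = 50625

50625


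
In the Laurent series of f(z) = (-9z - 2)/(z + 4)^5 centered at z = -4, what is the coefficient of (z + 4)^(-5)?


Step 1: Write the numerator in powers of (z + 4): -9z - 2 = -9(z + 4) + (-9*(-4) - 2) = -9(z + 4) + 34
Step 2: Divide by (z + 4)^5: f(z) = 34(z + 4)^(-5) - 9(z + 4)^(-4)
Step 3: This finite sum is the Laurent series of f about z = -4.
Step 4: Coefficient of (z + 4)^(-5) = -9*(-4) - 2 = 34

34


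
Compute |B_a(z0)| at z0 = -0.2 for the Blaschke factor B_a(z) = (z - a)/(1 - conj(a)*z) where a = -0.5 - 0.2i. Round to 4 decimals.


Step 1: Numerator z0 - a = -0.2 - (-0.5 - 0.2i) = 0.3 + 0.2i
Step 2: Denominator 1 - conj(a)*z0 = 1 - (-0.5 + 0.2i)*(-0.2) = 0.9 + 0.04i
Step 3: |z0 - a|^2 = 0.3^2 + 0.2^2 = 0.13; |1 - conj(a)*z0|^2 = 0.9^2 + 0.04^2 = 0.8116
Step 4: |B_a(-0.2)| = sqrt(0.13 / 0.8116) = sqrt(0.160177)
Step 5: = 0.4002

0.4002


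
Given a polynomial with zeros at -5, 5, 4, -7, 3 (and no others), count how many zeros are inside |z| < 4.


Step 1: Check each root:
  z = -5: |-5| = 5 >= 4
  z = 5: |5| = 5 >= 4
  z = 4: |4| = 4 >= 4
  z = -7: |-7| = 7 >= 4
  z = 3: |3| = 3 < 4
Step 2: Count = 1

1
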